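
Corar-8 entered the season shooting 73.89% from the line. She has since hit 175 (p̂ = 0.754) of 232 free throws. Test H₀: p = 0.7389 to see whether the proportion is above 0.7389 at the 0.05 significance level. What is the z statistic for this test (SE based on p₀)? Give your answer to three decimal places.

p̂ = 175/232 ≈ 0.75431.
SE = √(p₀(1−p₀)/n) = √(0.19293/232) = 0.02884.
z = (0.75431 − 0.7389)/0.02884 = 0.01541/0.02884 = 0.534.
p-value = P(Z > 0.534) ≈ 0.2965; since p > α = 0.05, fail to reject H₀.

z = 0.534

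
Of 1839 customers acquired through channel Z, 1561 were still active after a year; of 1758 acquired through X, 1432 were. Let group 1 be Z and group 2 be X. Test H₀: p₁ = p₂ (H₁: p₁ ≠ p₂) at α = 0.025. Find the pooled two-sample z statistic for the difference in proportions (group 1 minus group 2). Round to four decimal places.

z = 2.7485

p̂₁ = 1561/1839 ≈ 0.8488309, p̂₂ = 1432/1758 ≈ 0.8145620.
Pooled p̂ = (1561+1432)/(1839+1758) = 2993/3597 = 0.8320823.
SE = √(p̂(1−p̂)(1/n₁+1/n₂)) = √(0.8320823·0.1679177·0.0011126) = √(0.000155454) = 0.0124681.
z = (0.8488309 − 0.8145620)/0.0124681 = 0.0342689/0.0124681 = 2.7485.
p-value = 2·P(Z > 2.749) ≈ 0.0060, so at α = 0.025 we reject H₀.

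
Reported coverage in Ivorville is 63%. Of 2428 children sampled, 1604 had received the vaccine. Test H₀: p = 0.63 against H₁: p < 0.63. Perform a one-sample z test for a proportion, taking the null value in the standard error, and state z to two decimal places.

p̂ = 1604/2428 ≈ 0.66063.
Under H₀, SE = √(0.63·0.37/2428) = √(9.60049e-05) = 0.00980.
z = (0.66063 − 0.63)/0.00980 = 0.03063/0.00980 = 3.13.
p-value = P(Z < 3.126) ≈ 0.9991.

z = 3.13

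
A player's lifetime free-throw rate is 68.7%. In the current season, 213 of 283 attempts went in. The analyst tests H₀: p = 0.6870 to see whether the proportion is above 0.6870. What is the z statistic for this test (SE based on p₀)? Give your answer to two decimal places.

p̂ = 213/283 = 0.7527.
Under H₀, SE = √(0.687·0.313/283) = √(0.000759827) = 0.0276.
z = (0.7527 − 0.687)/0.0276 = 0.0657/0.0276 = 2.38.

z = 2.38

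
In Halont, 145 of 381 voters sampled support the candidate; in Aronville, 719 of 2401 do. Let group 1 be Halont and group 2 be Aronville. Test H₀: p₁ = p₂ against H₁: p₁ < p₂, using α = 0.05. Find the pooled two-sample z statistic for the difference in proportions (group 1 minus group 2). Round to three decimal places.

p̂₁ = 145/381 ≈ 0.38058, p̂₂ = 719/2401 ≈ 0.29946.
Pooled p̂ = (145+719)/(381+2401) = 864/2782 = 0.31057.
SE = √(0.214115 × 0.00304117) = 0.02552.
z = (0.38058 − 0.29946)/0.02552 = 0.08112/0.02552 = 3.179.
p-value = P(Z < 3.179) ≈ 0.9993. With α = 0.05, fail to reject H₀.

z = 3.179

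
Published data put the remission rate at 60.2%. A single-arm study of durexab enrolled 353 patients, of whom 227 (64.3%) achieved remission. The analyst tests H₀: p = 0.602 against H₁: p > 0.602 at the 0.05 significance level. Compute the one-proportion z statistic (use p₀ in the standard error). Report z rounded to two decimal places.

z = 1.58

p̂ = 227/353 = 0.64306.
SE = √(p₀(1−p₀)/n) = √(0.2396/353) = 0.02605.
z = (0.64306 − 0.602)/0.02605 = 0.04106/0.02605 = 1.58.
p-value = P(Z > 1.576) ≈ 0.0575. With α = 0.05, fail to reject H₀.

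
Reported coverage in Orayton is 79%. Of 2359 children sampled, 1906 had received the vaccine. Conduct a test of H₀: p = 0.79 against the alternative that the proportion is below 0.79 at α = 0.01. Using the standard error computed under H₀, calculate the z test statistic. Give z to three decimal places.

z = 2.143

p̂ = 1906/2359 ≈ 0.807969.
Under H₀, SE = √(0.79·0.21/2359) = √(7.03264e-05) = 0.008386.
z = (0.807969 − 0.79)/0.008386 = 0.017969/0.008386 = 2.143.
p-value = P(Z < 2.143) ≈ 0.9839. With α = 0.01, fail to reject H₀.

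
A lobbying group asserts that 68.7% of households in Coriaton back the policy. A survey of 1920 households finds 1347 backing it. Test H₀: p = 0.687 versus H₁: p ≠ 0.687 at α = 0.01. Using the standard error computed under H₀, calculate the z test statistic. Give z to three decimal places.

p̂ = 1347/1920 ≈ 0.70156.
SE = √(p₀(1−p₀)/n) = √(0.21503/1920) = 0.01058.
z = (0.70156 − 0.687)/0.01058 = 0.01456/0.01058 = 1.376.
Two-sided p-value ≈ 2·Φ(−1.376) = 0.1688. With α = 0.01, fail to reject H₀.

z = 1.376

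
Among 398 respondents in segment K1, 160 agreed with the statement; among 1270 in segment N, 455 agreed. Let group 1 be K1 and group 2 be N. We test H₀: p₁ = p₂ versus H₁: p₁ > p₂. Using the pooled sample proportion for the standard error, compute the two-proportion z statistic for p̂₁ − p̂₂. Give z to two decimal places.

z = 1.58

p̂₁ = 160/398 = 0.4020, p̂₂ = 455/1270 = 0.3583.
Pooled p̂ = (160+455)/(398+1270) = 615/1668 = 0.3687.
SE = √(p̂(1−p̂)(1/n₁+1/n₂)) = √(0.3687·0.6313·0.00329996) = √(0.000768105) = 0.0277.
z = (0.4020 − 0.3583)/0.0277 = 0.0437/0.0277 = 1.58.
p-value = P(Z > 1.578) ≈ 0.0572.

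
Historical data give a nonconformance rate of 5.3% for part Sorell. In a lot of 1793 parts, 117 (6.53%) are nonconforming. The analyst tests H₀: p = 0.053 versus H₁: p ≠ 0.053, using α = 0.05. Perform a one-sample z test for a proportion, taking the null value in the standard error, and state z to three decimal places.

p̂ = 117/1793 ≈ 0.06525.
Standard error under H₀: √(0.053×0.947/1793) = 0.00529.
z = (0.06525 − 0.053)/0.00529 = 0.01225/0.00529 = 2.316.
p-value = 2·P(Z > 2.316) ≈ 0.0206; since p < α = 0.05, reject H₀.

z = 2.316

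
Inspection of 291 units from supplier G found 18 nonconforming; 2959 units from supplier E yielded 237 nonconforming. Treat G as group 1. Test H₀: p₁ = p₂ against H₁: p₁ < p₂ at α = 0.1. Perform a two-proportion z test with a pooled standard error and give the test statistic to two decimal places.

z = -1.10

p̂₁ = 18/291 ≈ 0.0619, p̂₂ = 237/2959 ≈ 0.0801.
Pooled p̂ = (18+237)/(291+2959) = 255/3250 = 0.0785.
SE = √(p̂(1−p̂)(1/n₁+1/n₂)) = √(0.0785·0.9215·0.00377438) = √(0.000272908) = 0.0165.
z = (0.0619 − 0.0801)/0.0165 = -0.0182/0.0165 = -1.10.
p-value = P(Z < -1.104) ≈ 0.1348, so at α = 0.1 we fail to reject H₀.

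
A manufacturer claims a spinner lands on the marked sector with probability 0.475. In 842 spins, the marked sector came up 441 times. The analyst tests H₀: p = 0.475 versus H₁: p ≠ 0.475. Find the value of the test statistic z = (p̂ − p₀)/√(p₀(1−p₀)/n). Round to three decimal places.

z = 2.833

p̂ = 441/842 = 0.52375.
SE = √(p₀(1−p₀)/n) = √(0.24937/842) = 0.01721.
z = (0.52375 − 0.475)/0.01721 = 0.04875/0.01721 = 2.833.
Two-sided p-value ≈ 2·Φ(−2.833) = 0.0046.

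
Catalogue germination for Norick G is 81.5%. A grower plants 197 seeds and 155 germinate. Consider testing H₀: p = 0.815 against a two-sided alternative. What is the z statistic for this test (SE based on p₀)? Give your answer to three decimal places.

z = -1.019

p̂ = 155/197 = 0.78680.
SE = √(p₀(1−p₀)/n) = √(0.15078/197) = 0.02767.
z = (0.78680 − 0.815)/0.02767 = -0.02820/0.02767 = -1.019.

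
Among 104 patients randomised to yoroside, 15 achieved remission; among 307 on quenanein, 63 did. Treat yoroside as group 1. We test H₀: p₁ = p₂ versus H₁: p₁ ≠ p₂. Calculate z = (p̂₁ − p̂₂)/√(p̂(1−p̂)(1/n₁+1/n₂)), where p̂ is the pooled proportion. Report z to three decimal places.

z = -1.371

p̂₁ = 15/104 = 0.14423, p̂₂ = 63/307 = 0.20521.
Pooled p̂ = (15+63)/(104+307) = 78/411 = 0.18978.
SE = √(0.153764 × 0.0128727) = 0.04449.
z = (0.14423 − 0.20521)/0.04449 = -0.06098/0.04449 = -1.371.
p-value = 2·P(Z > 1.371) ≈ 0.1705.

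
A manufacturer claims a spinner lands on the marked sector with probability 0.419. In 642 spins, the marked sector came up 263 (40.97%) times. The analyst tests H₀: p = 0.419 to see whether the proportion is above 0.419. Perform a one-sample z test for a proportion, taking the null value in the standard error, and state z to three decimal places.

z = -0.480

p̂ = 263/642 ≈ 0.40966.
Standard error under H₀: √(0.419×0.581/642) = 0.01947.
z = (0.40966 − 0.419)/0.01947 = -0.00934/0.01947 = -0.480.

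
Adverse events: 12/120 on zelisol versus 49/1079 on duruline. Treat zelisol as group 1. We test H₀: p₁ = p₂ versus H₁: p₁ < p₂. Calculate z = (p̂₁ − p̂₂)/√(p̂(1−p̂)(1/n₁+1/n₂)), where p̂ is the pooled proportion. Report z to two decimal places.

p̂₁ = 12/120 = 0.10000, p̂₂ = 49/1079 = 0.04541.
Pooled p̂ = (12+49)/(120+1079) = 61/1199 = 0.05088.
SE = √(p̂(1−p̂)(1/n₁+1/n₂)) = √(0.05088·0.94912·0.00926012) = √(0.000447147) = 0.02115.
z = (0.10000 − 0.04541)/0.02115 = 0.05459/0.02115 = 2.58.

z = 2.58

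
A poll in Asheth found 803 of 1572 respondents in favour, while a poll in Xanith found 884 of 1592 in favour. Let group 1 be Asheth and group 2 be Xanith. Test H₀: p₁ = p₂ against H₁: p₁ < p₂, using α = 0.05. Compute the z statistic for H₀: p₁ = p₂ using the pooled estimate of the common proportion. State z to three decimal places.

z = -2.506

p̂₁ = 803/1572 ≈ 0.510814, p̂₂ = 884/1592 ≈ 0.555276.
Pooled p̂ = (803+884)/(1572+1592) = 1687/3164 = 0.533186.
SE = √(0.248899 × 0.00126427) = 0.017739.
z = (0.510814 − 0.555276)/0.017739 = -0.044462/0.017739 = -2.506.
p-value = P(Z < -2.506) ≈ 0.0061; since p < α = 0.05, reject H₀.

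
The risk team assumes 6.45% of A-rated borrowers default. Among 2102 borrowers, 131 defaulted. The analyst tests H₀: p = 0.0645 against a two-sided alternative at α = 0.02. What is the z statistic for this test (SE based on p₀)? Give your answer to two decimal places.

z = -0.41

p̂ = 131/2102 = 0.0623.
Standard error under H₀: √(0.0645×0.9355/2102) = 0.0054.
z = (0.0623 − 0.0645)/0.0054 = -0.0022/0.0054 = -0.41.
p-value = 2·P(Z > 0.407) ≈ 0.6843; since p > α = 0.02, fail to reject H₀.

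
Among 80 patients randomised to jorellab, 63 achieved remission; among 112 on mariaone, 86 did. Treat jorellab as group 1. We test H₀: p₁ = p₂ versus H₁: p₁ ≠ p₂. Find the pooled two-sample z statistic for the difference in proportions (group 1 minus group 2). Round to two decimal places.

z = 0.32

p̂₁ = 63/80 = 0.7875, p̂₂ = 86/112 = 0.7679.
Pooled p̂ = (63+86)/(80+112) = 149/192 = 0.7760.
SE = √(p̂(1−p̂)(1/n₁+1/n₂)) = √(0.7760·0.2240·0.0214286) = √(0.00372431) = 0.0610.
z = (0.7875 − 0.7679)/0.0610 = 0.0196/0.0610 = 0.32.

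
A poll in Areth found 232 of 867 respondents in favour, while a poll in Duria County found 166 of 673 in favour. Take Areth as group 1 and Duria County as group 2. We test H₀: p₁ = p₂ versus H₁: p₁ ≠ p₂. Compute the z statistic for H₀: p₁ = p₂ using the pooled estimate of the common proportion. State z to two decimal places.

z = 0.93

p̂₁ = 232/867 = 0.2676, p̂₂ = 166/673 = 0.2467.
Pooled p̂ = (232+166)/(867+673) = 398/1540 = 0.2584.
SE = √(0.19165 × 0.00263929) = 0.0225.
z = (0.2676 − 0.2467)/0.0225 = 0.0209/0.0225 = 0.93.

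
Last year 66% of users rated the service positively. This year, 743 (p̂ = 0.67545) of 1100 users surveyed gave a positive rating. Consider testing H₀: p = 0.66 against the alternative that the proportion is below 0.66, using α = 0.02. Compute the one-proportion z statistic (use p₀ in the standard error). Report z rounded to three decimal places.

p̂ = 743/1100 ≈ 0.67545.
SE = √(p₀(1−p₀)/n) = √(0.2244/1100) = 0.01428.
z = (0.67545 − 0.66)/0.01428 = 0.01545/0.01428 = 1.082.
p-value = P(Z < 1.082) ≈ 0.8604. With α = 0.02, fail to reject H₀.

z = 1.082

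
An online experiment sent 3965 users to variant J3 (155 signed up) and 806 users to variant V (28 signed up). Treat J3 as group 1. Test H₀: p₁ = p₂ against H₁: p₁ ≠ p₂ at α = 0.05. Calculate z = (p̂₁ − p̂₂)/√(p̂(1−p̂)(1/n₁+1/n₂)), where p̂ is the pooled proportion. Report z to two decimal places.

p̂₁ = 155/3965 = 0.0391, p̂₂ = 28/806 = 0.0347.
Pooled p̂ = (155+28)/(3965+806) = 183/4771 = 0.0384.
SE = √(0.0368855 × 0.0014929) = 0.0074.
z = (0.0391 − 0.0347)/0.0074 = 0.0044/0.0074 = 0.59.
Two-sided p-value ≈ 2·Φ(−0.587) = 0.5575; since p > α = 0.05, fail to reject H₀.

z = 0.59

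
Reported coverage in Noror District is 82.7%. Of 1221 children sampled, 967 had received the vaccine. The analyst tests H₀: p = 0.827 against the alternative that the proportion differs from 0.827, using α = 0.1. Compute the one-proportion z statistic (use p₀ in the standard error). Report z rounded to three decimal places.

z = -3.236

p̂ = 967/1221 ≈ 0.791974.
Standard error under H₀: √(0.827×0.173/1221) = 0.010825.
z = (0.791974 − 0.827)/0.010825 = -0.035026/0.010825 = -3.236.
Two-sided p-value ≈ 2·Φ(−3.236) = 0.0012. With α = 0.1, reject H₀.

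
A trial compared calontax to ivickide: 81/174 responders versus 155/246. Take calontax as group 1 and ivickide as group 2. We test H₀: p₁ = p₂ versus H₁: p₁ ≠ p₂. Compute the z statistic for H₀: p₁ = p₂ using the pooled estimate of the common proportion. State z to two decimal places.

p̂₁ = 81/174 = 0.4655, p̂₂ = 155/246 = 0.6301.
Pooled p̂ = (81+155)/(174+246) = 236/420 = 0.5619.
SE = √(p̂(1−p̂)(1/n₁+1/n₂)) = √(0.5619·0.4381·0.00981217) = √(0.00241544) = 0.0491.
z = (0.4655 − 0.6301)/0.0491 = -0.1646/0.0491 = -3.35.
Two-sided p-value ≈ 2·Φ(−3.348) = 0.0008.

z = -3.35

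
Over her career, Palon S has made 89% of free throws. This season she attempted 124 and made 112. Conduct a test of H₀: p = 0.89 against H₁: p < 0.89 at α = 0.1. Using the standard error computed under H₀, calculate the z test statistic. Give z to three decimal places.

p̂ = 112/124 ≈ 0.90323.
Under H₀, SE = √(0.89·0.11/124) = √(0.000789516) = 0.02810.
z = (0.90323 − 0.89)/0.02810 = 0.01323/0.02810 = 0.471.
p-value = P(Z < 0.471) ≈ 0.6811; since p > α = 0.1, fail to reject H₀.

z = 0.471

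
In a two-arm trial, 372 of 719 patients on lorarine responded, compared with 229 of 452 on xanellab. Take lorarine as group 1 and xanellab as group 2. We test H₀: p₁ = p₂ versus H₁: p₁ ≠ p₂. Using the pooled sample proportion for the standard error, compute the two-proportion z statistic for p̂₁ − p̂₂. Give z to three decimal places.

p̂₁ = 372/719 = 0.51739, p̂₂ = 229/452 = 0.50664.
Pooled p̂ = (372+229)/(719+452) = 601/1171 = 0.51324.
SE = √(0.249825 × 0.00360321) = 0.03000.
z = (0.51739 − 0.50664)/0.03000 = 0.01075/0.03000 = 0.358.

z = 0.358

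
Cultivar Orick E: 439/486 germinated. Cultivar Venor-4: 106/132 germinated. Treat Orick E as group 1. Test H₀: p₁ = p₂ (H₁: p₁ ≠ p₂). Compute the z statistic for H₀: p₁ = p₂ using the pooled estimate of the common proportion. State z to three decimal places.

p̂₁ = 439/486 ≈ 0.90329, p̂₂ = 106/132 ≈ 0.80303.
Pooled p̂ = (439+106)/(486+132) = 545/618 = 0.88188.
SE = √(p̂(1−p̂)(1/n₁+1/n₂)) = √(0.88188·0.11812·0.00963337) = √(0.00100351) = 0.03168.
z = (0.90329 − 0.80303)/0.03168 = 0.10026/0.03168 = 3.165.
p-value = 2·P(Z > 3.165) ≈ 0.0016.

z = 3.165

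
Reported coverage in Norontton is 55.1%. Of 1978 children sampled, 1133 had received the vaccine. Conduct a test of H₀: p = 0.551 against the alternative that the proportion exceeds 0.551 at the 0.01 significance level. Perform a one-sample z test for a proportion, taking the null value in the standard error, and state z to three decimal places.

z = 1.949

p̂ = 1133/1978 = 0.572801.
Standard error under H₀: √(0.551×0.449/1978) = 0.011184.
z = (0.572801 − 0.551)/0.011184 = 0.021801/0.011184 = 1.949.
p-value = P(Z > 1.949) ≈ 0.0256, so at α = 0.01 we fail to reject H₀.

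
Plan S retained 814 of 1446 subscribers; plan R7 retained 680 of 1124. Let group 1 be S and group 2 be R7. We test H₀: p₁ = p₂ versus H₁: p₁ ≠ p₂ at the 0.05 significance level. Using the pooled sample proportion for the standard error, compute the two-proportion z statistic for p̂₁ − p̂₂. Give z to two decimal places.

z = -2.14

p̂₁ = 814/1446 = 0.56293, p̂₂ = 680/1124 = 0.60498.
Pooled p̂ = (814+680)/(1446+1124) = 1494/2570 = 0.58132.
SE = √(0.243387 × 0.00158124) = 0.01962.
z = (0.56293 − 0.60498)/0.01962 = -0.04205/0.01962 = -2.14.
p-value = 2·P(Z > 2.143) ≈ 0.0321, so at α = 0.05 we reject H₀.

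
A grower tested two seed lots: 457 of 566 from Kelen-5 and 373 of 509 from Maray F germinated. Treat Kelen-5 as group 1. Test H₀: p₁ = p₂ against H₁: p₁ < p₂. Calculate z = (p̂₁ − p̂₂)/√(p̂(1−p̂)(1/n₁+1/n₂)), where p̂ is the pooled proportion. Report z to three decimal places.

p̂₁ = 457/566 ≈ 0.80742, p̂₂ = 373/509 ≈ 0.73281.
Pooled p̂ = (457+373)/(566+509) = 830/1075 = 0.77209.
SE = √(p̂(1−p̂)(1/n₁+1/n₂)) = √(0.77209·0.22791·0.00373142) = √(0.000656601) = 0.02562.
z = (0.80742 − 0.73281)/0.02562 = 0.07461/0.02562 = 2.912.
p-value = P(Z < 2.912) ≈ 0.9982.

z = 2.912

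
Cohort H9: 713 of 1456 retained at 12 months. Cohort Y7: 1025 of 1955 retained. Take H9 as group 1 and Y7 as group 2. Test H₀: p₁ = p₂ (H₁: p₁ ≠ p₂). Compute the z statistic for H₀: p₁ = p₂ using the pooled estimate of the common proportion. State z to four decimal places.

p̂₁ = 713/1456 = 0.4896978, p̂₂ = 1025/1955 = 0.5242967.
Pooled p̂ = (713+1025)/(1456+1955) = 1738/3411 = 0.5095280.
SE = √(p̂(1−p̂)(1/n₁+1/n₂)) = √(0.5095280·0.4904720·0.00119832) = √(0.000299472) = 0.0173053.
z = (0.4896978 − 0.5242967)/0.0173053 = -0.0345989/0.0173053 = -1.9993.

z = -1.9993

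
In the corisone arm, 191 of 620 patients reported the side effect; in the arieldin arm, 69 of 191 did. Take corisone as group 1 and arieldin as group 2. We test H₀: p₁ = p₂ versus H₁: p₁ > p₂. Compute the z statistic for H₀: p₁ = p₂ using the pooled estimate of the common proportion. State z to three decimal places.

p̂₁ = 191/620 = 0.308065, p̂₂ = 69/191 = 0.361257.
Pooled p̂ = (191+69)/(620+191) = 260/811 = 0.320592.
SE = √(0.217813 × 0.00684851) = 0.038622.
z = (0.308065 − 0.361257)/0.038622 = -0.053192/0.038622 = -1.377.
p-value = P(Z > -1.377) ≈ 0.9158.

z = -1.377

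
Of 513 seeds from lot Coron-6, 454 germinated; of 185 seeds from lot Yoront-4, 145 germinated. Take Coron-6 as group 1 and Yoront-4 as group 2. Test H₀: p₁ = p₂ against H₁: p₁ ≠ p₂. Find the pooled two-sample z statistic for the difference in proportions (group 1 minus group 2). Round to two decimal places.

p̂₁ = 454/513 ≈ 0.8850, p̂₂ = 145/185 ≈ 0.7838.
Pooled p̂ = (454+145)/(513+185) = 599/698 = 0.8582.
SE = √(0.121717 × 0.00735472) = 0.0299.
z = (0.8850 − 0.7838)/0.0299 = 0.1012/0.0299 = 3.38.

z = 3.38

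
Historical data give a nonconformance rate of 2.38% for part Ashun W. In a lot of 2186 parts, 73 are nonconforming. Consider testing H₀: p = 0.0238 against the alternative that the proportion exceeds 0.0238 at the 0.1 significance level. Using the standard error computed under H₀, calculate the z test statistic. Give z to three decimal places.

z = 2.943

p̂ = 73/2186 ≈ 0.033394.
Under H₀, SE = √(0.0238·0.9762/2186) = √(1.06283e-05) = 0.003260.
z = (0.033394 − 0.0238)/0.003260 = 0.009594/0.003260 = 2.943.
p-value = P(Z > 2.943) ≈ 0.0016. With α = 0.1, reject H₀.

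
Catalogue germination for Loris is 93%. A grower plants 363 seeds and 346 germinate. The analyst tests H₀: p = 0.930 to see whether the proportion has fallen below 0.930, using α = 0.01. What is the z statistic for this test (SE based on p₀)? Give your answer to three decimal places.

p̂ = 346/363 ≈ 0.95317.
SE = √(p₀(1−p₀)/n) = √(0.0651/363) = 0.01339.
z = (0.95317 − 0.93)/0.01339 = 0.02317/0.01339 = 1.730.
p-value = P(Z < 1.730) ≈ 0.9582, so at α = 0.01 we fail to reject H₀.

z = 1.730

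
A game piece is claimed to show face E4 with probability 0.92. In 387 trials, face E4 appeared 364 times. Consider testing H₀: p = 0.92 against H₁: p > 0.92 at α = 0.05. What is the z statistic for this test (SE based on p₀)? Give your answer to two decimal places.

p̂ = 364/387 = 0.9406.
SE = √(p₀(1−p₀)/n) = √(0.0736/387) = 0.0138.
z = (0.9406 − 0.92)/0.0138 = 0.0206/0.0138 = 1.49.
p-value = P(Z > 1.491) ≈ 0.0679. With α = 0.05, fail to reject H₀.

z = 1.49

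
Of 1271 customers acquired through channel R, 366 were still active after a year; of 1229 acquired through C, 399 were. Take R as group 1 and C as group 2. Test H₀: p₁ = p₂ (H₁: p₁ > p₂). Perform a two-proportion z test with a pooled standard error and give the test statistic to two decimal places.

p̂₁ = 366/1271 ≈ 0.2880, p̂₂ = 399/1229 ≈ 0.3247.
Pooled p̂ = (366+399)/(1271+1229) = 765/2500 = 0.3060.
SE = √(p̂(1−p̂)(1/n₁+1/n₂)) = √(0.3060·0.6940·0.00160045) = √(0.000339878) = 0.0184.
z = (0.2880 − 0.3247)/0.0184 = -0.0367/0.0184 = -1.99.
p-value = P(Z > -1.990) ≈ 0.9767.

z = -1.99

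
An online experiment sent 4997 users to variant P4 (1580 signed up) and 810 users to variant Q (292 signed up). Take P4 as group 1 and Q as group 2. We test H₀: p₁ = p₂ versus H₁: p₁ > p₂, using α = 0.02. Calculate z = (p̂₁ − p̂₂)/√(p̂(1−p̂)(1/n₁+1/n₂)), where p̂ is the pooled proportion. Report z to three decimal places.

p̂₁ = 1580/4997 = 0.31619, p̂₂ = 292/810 = 0.36049.
Pooled p̂ = (1580+292)/(4997+810) = 1872/5807 = 0.32237.
SE = √(p̂(1−p̂)(1/n₁+1/n₂)) = √(0.32237·0.67763·0.00143469) = √(0.000313404) = 0.01770.
z = (0.31619 − 0.36049)/0.01770 = -0.04430/0.01770 = -2.503.
p-value = P(Z > -2.503) ≈ 0.9938; since p > α = 0.02, fail to reject H₀.

z = -2.503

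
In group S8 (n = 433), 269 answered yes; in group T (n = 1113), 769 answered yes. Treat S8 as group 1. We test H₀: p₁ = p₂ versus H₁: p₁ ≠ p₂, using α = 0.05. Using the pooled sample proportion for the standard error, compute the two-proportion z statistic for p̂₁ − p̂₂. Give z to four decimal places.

p̂₁ = 269/433 ≈ 0.621247, p̂₂ = 769/1113 ≈ 0.690925.
Pooled p̂ = (269+769)/(433+1113) = 1038/1546 = 0.671410.
SE = √(0.220619 × 0.00320794) = 0.026603.
z = (0.621247 − 0.690925)/0.026603 = -0.069678/0.026603 = -2.6192.
Two-sided p-value ≈ 2·Φ(−2.619) = 0.0088; since p < α = 0.05, reject H₀.

z = -2.6192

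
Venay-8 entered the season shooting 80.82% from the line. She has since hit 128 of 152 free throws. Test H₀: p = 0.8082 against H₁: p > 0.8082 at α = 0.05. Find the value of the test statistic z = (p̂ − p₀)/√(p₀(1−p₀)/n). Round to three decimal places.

z = 1.062

p̂ = 128/152 = 0.84211.
SE = √(p₀(1−p₀)/n) = √(0.15501/152) = 0.03193.
z = (0.84211 − 0.8082)/0.03193 = 0.03391/0.03193 = 1.062.
p-value = P(Z > 1.062) ≈ 0.1442. With α = 0.05, fail to reject H₀.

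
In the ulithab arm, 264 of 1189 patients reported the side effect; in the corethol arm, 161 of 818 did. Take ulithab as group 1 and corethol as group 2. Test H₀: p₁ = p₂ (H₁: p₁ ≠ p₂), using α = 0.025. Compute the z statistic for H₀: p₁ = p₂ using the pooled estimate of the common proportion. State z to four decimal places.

p̂₁ = 264/1189 ≈ 0.2220353, p̂₂ = 161/818 ≈ 0.1968215.
Pooled p̂ = (264+161)/(1189+818) = 425/2007 = 0.2117588.
SE = √(p̂(1−p̂)(1/n₁+1/n₂)) = √(0.2117588·0.7882412·0.00206354) = √(0.000344439) = 0.0185591.
z = (0.2220353 − 0.1968215)/0.0185591 = 0.0252138/0.0185591 = 1.3586.
p-value = 2·P(Z > 1.359) ≈ 0.1743, so at α = 0.025 we fail to reject H₀.

z = 1.3586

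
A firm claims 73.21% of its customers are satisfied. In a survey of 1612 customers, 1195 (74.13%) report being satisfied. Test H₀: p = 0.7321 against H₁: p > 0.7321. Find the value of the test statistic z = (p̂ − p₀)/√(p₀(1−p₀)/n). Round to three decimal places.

p̂ = 1195/1612 ≈ 0.741315.
Under H₀, SE = √(0.7321·0.2679/1612) = √(0.000121668) = 0.011030.
z = (0.741315 − 0.7321)/0.011030 = 0.009215/0.011030 = 0.835.
p-value = P(Z > 0.835) ≈ 0.2017.

z = 0.835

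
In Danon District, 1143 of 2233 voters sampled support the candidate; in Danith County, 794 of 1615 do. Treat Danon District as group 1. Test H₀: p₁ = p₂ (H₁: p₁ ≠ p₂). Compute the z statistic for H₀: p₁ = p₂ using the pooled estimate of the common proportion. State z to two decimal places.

p̂₁ = 1143/2233 ≈ 0.51187, p̂₂ = 794/1615 ≈ 0.49164.
Pooled p̂ = (1143+794)/(2233+1615) = 1937/3848 = 0.50338.
SE = √(0.249989 × 0.00106702) = 0.01633.
z = (0.51187 − 0.49164)/0.01633 = 0.02023/0.01633 = 1.24.

z = 1.24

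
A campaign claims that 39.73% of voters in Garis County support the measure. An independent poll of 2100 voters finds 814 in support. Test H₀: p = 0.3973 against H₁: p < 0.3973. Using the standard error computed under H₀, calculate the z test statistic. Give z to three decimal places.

p̂ = 814/2100 = 0.387619.
Under H₀, SE = √(0.3973·0.6027/2100) = √(0.000114025) = 0.010678.
z = (0.387619 − 0.3973)/0.010678 = -0.009681/0.010678 = -0.907.
p-value = P(Z < -0.907) ≈ 0.1823.

z = -0.907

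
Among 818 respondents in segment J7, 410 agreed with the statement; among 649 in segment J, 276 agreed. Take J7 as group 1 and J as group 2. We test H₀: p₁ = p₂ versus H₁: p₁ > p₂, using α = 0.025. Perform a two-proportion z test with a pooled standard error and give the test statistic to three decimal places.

z = 2.896

p̂₁ = 410/818 ≈ 0.50122, p̂₂ = 276/649 ≈ 0.42527.
Pooled p̂ = (410+276)/(818+649) = 686/1467 = 0.46762.
SE = √(0.248952 × 0.00276333) = 0.02623.
z = (0.50122 − 0.42527)/0.02623 = 0.07595/0.02623 = 2.896.
p-value = P(Z > 2.896) ≈ 0.0019; since p < α = 0.025, reject H₀.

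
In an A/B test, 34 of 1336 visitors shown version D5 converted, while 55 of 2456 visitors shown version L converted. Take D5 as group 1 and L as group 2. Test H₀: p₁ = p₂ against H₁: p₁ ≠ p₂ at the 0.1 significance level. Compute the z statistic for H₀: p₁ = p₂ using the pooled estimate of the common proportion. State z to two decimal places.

p̂₁ = 34/1336 = 0.0254, p̂₂ = 55/2456 = 0.0224.
Pooled p̂ = (34+55)/(1336+2456) = 89/3792 = 0.0235.
SE = √(0.0229196 × 0.00115567) = 0.0051.
z = (0.0254 − 0.0224)/0.0051 = 0.0030/0.0051 = 0.59.
Two-sided p-value ≈ 2·Φ(−0.594) = 0.5528, so at α = 0.1 we fail to reject H₀.

z = 0.59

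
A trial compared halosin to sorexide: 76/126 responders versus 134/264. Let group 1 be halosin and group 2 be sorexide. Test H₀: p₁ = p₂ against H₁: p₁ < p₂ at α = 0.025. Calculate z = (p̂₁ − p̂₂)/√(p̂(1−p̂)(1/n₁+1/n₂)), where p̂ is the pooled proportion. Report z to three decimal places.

p̂₁ = 76/126 ≈ 0.60317, p̂₂ = 134/264 ≈ 0.50758.
Pooled p̂ = (76+134)/(126+264) = 210/390 = 0.53846.
SE = √(0.248521 × 0.0117244) = 0.05398.
z = (0.60317 − 0.50758)/0.05398 = 0.09559/0.05398 = 1.771.
p-value = P(Z < 1.771) ≈ 0.9617; since p > α = 0.025, fail to reject H₀.

z = 1.771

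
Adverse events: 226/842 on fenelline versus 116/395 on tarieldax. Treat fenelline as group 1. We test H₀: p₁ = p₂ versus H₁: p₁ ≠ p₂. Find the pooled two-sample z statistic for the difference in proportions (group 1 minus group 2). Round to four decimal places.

p̂₁ = 226/842 ≈ 0.268409, p̂₂ = 116/395 ≈ 0.293671.
Pooled p̂ = (226+116)/(842+395) = 342/1237 = 0.276475.
SE = √(0.200037 × 0.00371929) = 0.027276.
z = (0.268409 − 0.293671)/0.027276 = -0.025262/0.027276 = -0.9262.
p-value = 2·P(Z > 0.926) ≈ 0.3544.

z = -0.9262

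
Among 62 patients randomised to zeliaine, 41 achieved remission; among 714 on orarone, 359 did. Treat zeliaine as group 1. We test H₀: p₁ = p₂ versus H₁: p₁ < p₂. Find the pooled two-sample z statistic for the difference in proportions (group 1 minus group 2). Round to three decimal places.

z = 2.395

p̂₁ = 41/62 ≈ 0.66129, p̂₂ = 359/714 ≈ 0.50280.
Pooled p̂ = (41+359)/(62+714) = 400/776 = 0.51546.
SE = √(0.249761 × 0.0175296) = 0.06617.
z = (0.66129 − 0.50280)/0.06617 = 0.15849/0.06617 = 2.395.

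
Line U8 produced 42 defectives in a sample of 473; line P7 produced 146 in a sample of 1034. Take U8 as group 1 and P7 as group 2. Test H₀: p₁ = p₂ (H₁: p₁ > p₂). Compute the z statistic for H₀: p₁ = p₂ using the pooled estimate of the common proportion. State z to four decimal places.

p̂₁ = 42/473 ≈ 0.088795, p̂₂ = 146/1034 ≈ 0.141199.
Pooled p̂ = (42+146)/(473+1034) = 188/1507 = 0.124751.
SE = √(0.109188 × 0.00308128) = 0.018342.
z = (0.088795 − 0.141199)/0.018342 = -0.052404/0.018342 = -2.8570.

z = -2.8570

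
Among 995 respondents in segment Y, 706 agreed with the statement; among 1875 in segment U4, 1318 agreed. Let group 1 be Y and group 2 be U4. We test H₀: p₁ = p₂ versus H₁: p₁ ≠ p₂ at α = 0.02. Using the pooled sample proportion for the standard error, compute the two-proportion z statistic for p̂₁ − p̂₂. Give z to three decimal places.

z = 0.370

p̂₁ = 706/995 = 0.70955, p̂₂ = 1318/1875 = 0.70293.
Pooled p̂ = (706+1318)/(995+1875) = 2024/2870 = 0.70523.
SE = √(0.207882 × 0.00153836) = 0.01788.
z = (0.70955 − 0.70293)/0.01788 = 0.00662/0.01788 = 0.370.
p-value = 2·P(Z > 0.370) ≈ 0.7115; since p > α = 0.02, fail to reject H₀.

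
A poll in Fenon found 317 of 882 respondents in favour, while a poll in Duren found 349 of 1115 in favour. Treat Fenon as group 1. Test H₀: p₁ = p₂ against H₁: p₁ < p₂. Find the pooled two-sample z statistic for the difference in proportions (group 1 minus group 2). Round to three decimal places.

p̂₁ = 317/882 = 0.35941, p̂₂ = 349/1115 = 0.31300.
Pooled p̂ = (317+349)/(882+1115) = 666/1997 = 0.33350.
SE = √(0.222278 × 0.00203065) = 0.02125.
z = (0.35941 − 0.31300)/0.02125 = 0.04641/0.02125 = 2.184.
p-value = P(Z < 2.184) ≈ 0.9855.

z = 2.184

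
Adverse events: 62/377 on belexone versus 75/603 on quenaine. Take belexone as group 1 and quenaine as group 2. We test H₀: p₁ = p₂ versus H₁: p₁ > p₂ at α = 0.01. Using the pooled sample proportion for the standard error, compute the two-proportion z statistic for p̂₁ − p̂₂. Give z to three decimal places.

p̂₁ = 62/377 = 0.16446, p̂₂ = 75/603 = 0.12438.
Pooled p̂ = (62+75)/(377+603) = 137/980 = 0.13980.
SE = √(0.120253 × 0.00431089) = 0.02277.
z = (0.16446 − 0.12438)/0.02277 = 0.04008/0.02277 = 1.760.
p-value = P(Z > 1.760) ≈ 0.0392, so at α = 0.01 we fail to reject H₀.

z = 1.760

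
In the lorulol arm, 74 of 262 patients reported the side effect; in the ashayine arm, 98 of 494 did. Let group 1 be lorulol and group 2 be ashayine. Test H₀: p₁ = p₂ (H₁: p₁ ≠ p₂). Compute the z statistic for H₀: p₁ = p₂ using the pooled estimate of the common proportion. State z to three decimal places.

z = 2.624

p̂₁ = 74/262 ≈ 0.28244, p̂₂ = 98/494 ≈ 0.19838.
Pooled p̂ = (74+98)/(262+494) = 172/756 = 0.22751.
SE = √(0.175751 × 0.00584109) = 0.03204.
z = (0.28244 − 0.19838)/0.03204 = 0.08406/0.03204 = 2.624.
p-value = 2·P(Z > 2.624) ≈ 0.0087.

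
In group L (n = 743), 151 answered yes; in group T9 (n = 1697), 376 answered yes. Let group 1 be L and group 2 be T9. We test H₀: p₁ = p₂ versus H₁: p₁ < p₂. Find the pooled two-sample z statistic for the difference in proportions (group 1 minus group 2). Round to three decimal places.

p̂₁ = 151/743 = 0.20323, p̂₂ = 376/1697 = 0.22157.
Pooled p̂ = (151+376)/(743+1697) = 527/2440 = 0.21598.
SE = √(p̂(1−p̂)(1/n₁+1/n₂)) = √(0.21598·0.78402·0.00193517) = √(0.000327691) = 0.01810.
z = (0.20323 − 0.22157)/0.01810 = -0.01834/0.01810 = -1.013.
p-value = P(Z < -1.013) ≈ 0.1555.

z = -1.013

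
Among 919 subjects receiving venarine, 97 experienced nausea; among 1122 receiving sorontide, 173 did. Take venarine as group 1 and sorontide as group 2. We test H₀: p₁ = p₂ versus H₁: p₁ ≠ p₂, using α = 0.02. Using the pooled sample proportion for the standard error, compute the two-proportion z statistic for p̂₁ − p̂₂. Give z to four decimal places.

p̂₁ = 97/919 = 0.1055495, p̂₂ = 173/1122 = 0.1541889.
Pooled p̂ = (97+173)/(919+1122) = 270/2041 = 0.1322881.
SE = √(p̂(1−p̂)(1/n₁+1/n₂)) = √(0.1322881·0.8677119·0.0019794) = √(0.000227212) = 0.0150735.
z = (0.1055495 − 0.1541889)/0.0150735 = -0.0486394/0.0150735 = -3.2268.
p-value = 2·P(Z > 3.227) ≈ 0.0013; since p < α = 0.02, reject H₀.

z = -3.2268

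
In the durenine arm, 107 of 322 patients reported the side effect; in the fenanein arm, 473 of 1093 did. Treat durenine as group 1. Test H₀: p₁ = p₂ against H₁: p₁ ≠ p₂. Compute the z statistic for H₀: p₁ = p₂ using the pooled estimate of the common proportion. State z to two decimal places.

z = -3.22

p̂₁ = 107/322 ≈ 0.3323, p̂₂ = 473/1093 ≈ 0.4328.
Pooled p̂ = (107+473)/(322+1093) = 580/1415 = 0.4099.
SE = √(p̂(1−p̂)(1/n₁+1/n₂)) = √(0.4099·0.5901·0.0040205) = √(0.000972483) = 0.0312.
z = (0.3323 − 0.4328)/0.0312 = -0.1005/0.0312 = -3.22.
Two-sided p-value ≈ 2·Φ(−3.221) = 0.0013.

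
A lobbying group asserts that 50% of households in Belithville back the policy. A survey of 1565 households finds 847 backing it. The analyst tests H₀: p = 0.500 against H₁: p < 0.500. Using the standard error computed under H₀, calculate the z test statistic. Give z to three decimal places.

p̂ = 847/1565 ≈ 0.541214.
SE = √(p₀(1−p₀)/n) = √(0.25/1565) = 0.012639.
z = (0.541214 − 0.5)/0.012639 = 0.041214/0.012639 = 3.261.

z = 3.261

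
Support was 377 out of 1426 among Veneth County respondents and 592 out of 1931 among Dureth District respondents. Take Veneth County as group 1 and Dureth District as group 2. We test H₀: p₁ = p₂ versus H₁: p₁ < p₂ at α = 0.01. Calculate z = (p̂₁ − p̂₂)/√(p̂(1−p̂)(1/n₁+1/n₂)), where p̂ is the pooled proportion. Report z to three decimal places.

z = -2.667

p̂₁ = 377/1426 = 0.264376, p̂₂ = 592/1931 = 0.306577.
Pooled p̂ = (377+592)/(1426+1931) = 969/3357 = 0.288651.
SE = √(p̂(1−p̂)(1/n₁+1/n₂)) = √(0.288651·0.711349·0.00121913) = √(0.000250325) = 0.015822.
z = (0.264376 − 0.306577)/0.015822 = -0.042201/0.015822 = -2.667.
p-value = P(Z < -2.667) ≈ 0.0038. With α = 0.01, reject H₀.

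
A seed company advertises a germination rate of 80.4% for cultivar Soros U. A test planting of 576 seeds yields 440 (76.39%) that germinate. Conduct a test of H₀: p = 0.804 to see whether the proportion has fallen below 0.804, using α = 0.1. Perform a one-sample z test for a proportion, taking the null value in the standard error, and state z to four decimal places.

p̂ = 440/576 = 0.7638889.
Standard error under H₀: √(0.804×0.196/576) = 0.0165404.
z = (0.7638889 − 0.804)/0.0165404 = -0.0401111/0.0165404 = -2.4250.
p-value = P(Z < -2.425) ≈ 0.0077. With α = 0.1, reject H₀.

z = -2.4250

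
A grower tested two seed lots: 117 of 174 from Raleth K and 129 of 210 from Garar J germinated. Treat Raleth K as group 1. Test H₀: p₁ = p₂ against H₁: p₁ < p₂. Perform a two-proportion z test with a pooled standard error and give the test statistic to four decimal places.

p̂₁ = 117/174 = 0.672414, p̂₂ = 129/210 = 0.614286.
Pooled p̂ = (117+129)/(174+210) = 246/384 = 0.640625.
SE = √(p̂(1−p̂)(1/n₁+1/n₂)) = √(0.640625·0.359375·0.010509) = √(0.00241944) = 0.049188.
z = (0.672414 − 0.614286)/0.049188 = 0.058128/0.049188 = 1.1818.
p-value = P(Z < 1.182) ≈ 0.8813.

z = 1.1818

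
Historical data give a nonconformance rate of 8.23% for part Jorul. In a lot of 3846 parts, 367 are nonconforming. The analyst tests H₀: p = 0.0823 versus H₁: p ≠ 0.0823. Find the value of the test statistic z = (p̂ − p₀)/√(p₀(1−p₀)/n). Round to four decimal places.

z = 2.9615

p̂ = 367/3846 ≈ 0.0954238.
Standard error under H₀: √(0.0823×0.9177/3846) = 0.0044314.
z = (0.0954238 − 0.0823)/0.0044314 = 0.0131238/0.0044314 = 2.9615.
Two-sided p-value ≈ 2·Φ(−2.962) = 0.0031.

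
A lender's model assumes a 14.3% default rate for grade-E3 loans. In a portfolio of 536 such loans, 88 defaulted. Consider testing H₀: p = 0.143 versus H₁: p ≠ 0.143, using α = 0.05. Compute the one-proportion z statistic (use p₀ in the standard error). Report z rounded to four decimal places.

p̂ = 88/536 ≈ 0.1641791.
Under H₀, SE = √(0.143·0.857/536) = √(0.00022864) = 0.0151208.
z = (0.1641791 − 0.143)/0.0151208 = 0.0211791/0.0151208 = 1.4007.
Two-sided p-value ≈ 2·Φ(−1.401) = 0.1613. With α = 0.05, fail to reject H₀.

z = 1.4007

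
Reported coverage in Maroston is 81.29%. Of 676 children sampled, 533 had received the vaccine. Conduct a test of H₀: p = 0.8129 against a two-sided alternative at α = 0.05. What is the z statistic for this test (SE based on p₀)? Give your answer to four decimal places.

p̂ = 533/676 = 0.7884615.
Under H₀, SE = √(0.8129·0.1871/676) = √(0.000224991) = 0.0149997.
z = (0.7884615 − 0.8129)/0.0149997 = -0.0244385/0.0149997 = -1.6293.
p-value = 2·P(Z > 1.629) ≈ 0.1033, so at α = 0.05 we fail to reject H₀.

z = -1.6293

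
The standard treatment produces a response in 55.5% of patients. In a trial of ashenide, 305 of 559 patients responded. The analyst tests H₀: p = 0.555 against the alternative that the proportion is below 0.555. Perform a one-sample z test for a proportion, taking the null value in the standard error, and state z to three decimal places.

p̂ = 305/559 ≈ 0.54562.
SE = √(p₀(1−p₀)/n) = √(0.24698/559) = 0.02102.
z = (0.54562 − 0.555)/0.02102 = -0.00938/0.02102 = -0.446.

z = -0.446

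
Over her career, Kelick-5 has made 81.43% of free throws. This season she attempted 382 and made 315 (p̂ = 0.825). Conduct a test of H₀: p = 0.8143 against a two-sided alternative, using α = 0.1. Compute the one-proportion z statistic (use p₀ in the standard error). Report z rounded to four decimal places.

z = 0.5181

p̂ = 315/382 ≈ 0.8246073.
Under H₀, SE = √(0.8143·0.1857/382) = √(0.000395852) = 0.0198960.
z = (0.8246073 − 0.8143)/0.0198960 = 0.0103073/0.0198960 = 0.5181.
p-value = 2·P(Z > 0.518) ≈ 0.6044. With α = 0.1, fail to reject H₀.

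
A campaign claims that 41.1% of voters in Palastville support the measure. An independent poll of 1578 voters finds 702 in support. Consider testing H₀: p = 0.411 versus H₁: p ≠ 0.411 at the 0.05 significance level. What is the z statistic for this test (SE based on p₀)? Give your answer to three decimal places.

z = 2.734

p̂ = 702/1578 ≈ 0.44487.
Standard error under H₀: √(0.411×0.589/1578) = 0.01239.
z = (0.44487 − 0.411)/0.01239 = 0.03387/0.01239 = 2.734.
Two-sided p-value ≈ 2·Φ(−2.734) = 0.0063; since p < α = 0.05, reject H₀.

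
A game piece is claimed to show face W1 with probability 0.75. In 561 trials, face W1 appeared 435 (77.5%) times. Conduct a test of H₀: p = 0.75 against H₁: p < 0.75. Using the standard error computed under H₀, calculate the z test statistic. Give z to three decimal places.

z = 1.389

p̂ = 435/561 = 0.77540.
Standard error under H₀: √(0.75×0.25/561) = 0.01828.
z = (0.77540 − 0.75)/0.01828 = 0.02540/0.01828 = 1.389.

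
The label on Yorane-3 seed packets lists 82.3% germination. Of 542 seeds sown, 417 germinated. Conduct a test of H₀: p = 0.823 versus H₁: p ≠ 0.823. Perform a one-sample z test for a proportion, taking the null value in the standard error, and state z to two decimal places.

z = -3.27

p̂ = 417/542 ≈ 0.7694.
SE = √(p₀(1−p₀)/n) = √(0.14567/542) = 0.0164.
z = (0.7694 − 0.823)/0.0164 = -0.0536/0.0164 = -3.27.
Two-sided p-value ≈ 2·Φ(−3.271) = 0.0011.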